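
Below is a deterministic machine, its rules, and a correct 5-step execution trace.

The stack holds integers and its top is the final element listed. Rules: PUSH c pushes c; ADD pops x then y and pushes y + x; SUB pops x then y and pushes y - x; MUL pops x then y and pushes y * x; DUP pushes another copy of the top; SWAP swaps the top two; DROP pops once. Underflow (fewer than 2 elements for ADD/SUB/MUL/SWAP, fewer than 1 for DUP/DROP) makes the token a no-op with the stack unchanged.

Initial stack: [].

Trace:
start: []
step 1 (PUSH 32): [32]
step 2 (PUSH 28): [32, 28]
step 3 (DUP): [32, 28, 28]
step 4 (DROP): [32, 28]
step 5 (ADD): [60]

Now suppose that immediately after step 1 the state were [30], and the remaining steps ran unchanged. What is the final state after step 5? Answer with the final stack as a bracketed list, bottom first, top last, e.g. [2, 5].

state after step 1 := [30]
step 2 (PUSH 28): [30, 28]
step 3 (DUP): [30, 28, 28]
step 4 (DROP): [30, 28]
step 5 (ADD): [58]

[58]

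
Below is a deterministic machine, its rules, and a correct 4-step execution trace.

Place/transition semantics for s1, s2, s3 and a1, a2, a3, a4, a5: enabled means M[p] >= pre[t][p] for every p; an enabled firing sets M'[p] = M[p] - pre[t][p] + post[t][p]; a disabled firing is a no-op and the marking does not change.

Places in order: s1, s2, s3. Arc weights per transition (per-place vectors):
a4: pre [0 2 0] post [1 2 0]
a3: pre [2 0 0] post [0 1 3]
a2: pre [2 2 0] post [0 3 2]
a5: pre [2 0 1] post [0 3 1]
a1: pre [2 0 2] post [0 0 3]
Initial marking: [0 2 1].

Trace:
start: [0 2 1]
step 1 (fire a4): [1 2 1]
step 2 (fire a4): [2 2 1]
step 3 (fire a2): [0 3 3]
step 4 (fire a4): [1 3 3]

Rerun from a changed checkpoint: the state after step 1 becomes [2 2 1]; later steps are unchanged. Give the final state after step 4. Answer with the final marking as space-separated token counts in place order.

state after step 1 := [2 2 1]
step 2 (fire a4): [3 2 1]
step 3 (fire a2): [1 3 3]
step 4 (fire a4): [2 3 3]

2 3 3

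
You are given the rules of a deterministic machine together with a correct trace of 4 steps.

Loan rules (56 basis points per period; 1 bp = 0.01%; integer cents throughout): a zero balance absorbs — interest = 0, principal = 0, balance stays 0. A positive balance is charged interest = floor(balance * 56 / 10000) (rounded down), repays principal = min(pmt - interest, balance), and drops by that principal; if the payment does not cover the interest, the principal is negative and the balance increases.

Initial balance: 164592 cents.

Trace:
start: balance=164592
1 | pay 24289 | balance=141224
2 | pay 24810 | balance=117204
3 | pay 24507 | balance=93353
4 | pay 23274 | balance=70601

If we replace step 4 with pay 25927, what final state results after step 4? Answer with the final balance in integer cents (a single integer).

(re-executing from step 4 with the substitution; state before step 4: balance=93353)
4 | pay 25927 | balance=67948

67948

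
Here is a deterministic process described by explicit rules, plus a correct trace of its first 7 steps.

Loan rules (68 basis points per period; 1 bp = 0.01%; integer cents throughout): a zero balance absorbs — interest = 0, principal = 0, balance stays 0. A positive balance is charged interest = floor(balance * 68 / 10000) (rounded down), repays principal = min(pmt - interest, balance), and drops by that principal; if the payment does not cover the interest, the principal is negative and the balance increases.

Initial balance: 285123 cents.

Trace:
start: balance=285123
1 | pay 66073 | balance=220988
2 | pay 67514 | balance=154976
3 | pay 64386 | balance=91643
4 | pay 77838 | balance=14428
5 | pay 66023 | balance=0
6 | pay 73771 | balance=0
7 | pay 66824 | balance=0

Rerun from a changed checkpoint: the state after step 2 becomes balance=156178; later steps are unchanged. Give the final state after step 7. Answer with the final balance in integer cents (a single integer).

state after step 2 := balance=156178
3 | pay 64386 | balance=92854
4 | pay 77838 | balance=15647
5 | pay 66023 | balance=0
6 | pay 73771 | balance=0
7 | pay 66824 | balance=0

0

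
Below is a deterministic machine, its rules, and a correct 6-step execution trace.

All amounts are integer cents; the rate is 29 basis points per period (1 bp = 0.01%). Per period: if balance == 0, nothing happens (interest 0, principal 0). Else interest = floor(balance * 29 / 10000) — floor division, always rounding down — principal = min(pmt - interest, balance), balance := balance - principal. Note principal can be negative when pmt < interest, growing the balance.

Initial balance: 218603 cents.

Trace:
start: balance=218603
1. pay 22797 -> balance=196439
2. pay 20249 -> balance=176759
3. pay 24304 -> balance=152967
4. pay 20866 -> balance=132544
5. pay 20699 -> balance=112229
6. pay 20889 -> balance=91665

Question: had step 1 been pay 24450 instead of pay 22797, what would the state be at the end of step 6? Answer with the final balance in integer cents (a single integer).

(re-executing from step 1 with the substitution; state before step 1: balance=218603)
1. pay 24450 -> balance=194786
2. pay 20249 -> balance=175101
3. pay 24304 -> balance=151304
4. pay 20866 -> balance=130876
5. pay 20699 -> balance=110556
6. pay 20889 -> balance=89987

89987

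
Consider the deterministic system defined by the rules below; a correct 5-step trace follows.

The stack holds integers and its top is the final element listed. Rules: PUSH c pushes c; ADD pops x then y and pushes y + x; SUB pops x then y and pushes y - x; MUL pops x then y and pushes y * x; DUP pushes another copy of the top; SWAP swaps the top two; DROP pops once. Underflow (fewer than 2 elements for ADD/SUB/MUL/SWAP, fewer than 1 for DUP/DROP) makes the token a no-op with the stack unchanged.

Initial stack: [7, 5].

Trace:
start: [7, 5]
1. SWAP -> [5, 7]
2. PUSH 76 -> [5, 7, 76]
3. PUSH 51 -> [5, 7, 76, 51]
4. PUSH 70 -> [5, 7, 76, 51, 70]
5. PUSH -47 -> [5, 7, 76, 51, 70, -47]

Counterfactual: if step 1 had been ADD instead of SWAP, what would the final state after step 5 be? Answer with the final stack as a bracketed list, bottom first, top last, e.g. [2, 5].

(re-executing from step 1 with the substitution; state before step 1: [7, 5])
1. ADD -> [12]
2. PUSH 76 -> [12, 76]
3. PUSH 51 -> [12, 76, 51]
4. PUSH 70 -> [12, 76, 51, 70]
5. PUSH -47 -> [12, 76, 51, 70, -47]

[12, 76, 51, 70, -47]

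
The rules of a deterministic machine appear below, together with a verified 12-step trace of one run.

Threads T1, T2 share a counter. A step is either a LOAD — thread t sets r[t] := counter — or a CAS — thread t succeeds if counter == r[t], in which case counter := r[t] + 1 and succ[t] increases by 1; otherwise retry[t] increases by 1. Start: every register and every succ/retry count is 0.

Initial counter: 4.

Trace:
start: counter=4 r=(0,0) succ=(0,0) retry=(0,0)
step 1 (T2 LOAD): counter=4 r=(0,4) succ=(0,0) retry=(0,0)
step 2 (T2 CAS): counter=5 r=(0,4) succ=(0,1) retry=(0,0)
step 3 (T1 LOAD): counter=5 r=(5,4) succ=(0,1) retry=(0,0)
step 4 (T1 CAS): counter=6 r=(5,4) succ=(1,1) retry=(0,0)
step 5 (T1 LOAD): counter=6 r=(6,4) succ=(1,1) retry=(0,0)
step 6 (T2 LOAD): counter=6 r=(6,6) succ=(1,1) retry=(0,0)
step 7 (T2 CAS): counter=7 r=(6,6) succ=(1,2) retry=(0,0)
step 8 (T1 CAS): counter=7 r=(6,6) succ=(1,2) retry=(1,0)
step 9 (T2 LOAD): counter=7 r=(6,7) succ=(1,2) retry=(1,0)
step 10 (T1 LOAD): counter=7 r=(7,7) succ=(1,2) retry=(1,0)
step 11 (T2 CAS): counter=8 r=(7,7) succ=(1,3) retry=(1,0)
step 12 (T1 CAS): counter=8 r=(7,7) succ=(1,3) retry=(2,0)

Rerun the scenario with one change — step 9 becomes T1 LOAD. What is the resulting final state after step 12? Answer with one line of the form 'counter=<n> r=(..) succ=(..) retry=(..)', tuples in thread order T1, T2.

(re-executing from step 9 with the substitution; state before step 9: counter=7 r=(6,6) succ=(1,2) retry=(1,0))
step 9 (T1 LOAD): counter=7 r=(7,6) succ=(1,2) retry=(1,0)
step 10 (T1 LOAD): counter=7 r=(7,6) succ=(1,2) retry=(1,0)
step 11 (T2 CAS): counter=7 r=(7,6) succ=(1,2) retry=(1,1)
step 12 (T1 CAS): counter=8 r=(7,6) succ=(2,2) retry=(1,1)

counter=8 r=(7,6) succ=(2,2) retry=(1,1)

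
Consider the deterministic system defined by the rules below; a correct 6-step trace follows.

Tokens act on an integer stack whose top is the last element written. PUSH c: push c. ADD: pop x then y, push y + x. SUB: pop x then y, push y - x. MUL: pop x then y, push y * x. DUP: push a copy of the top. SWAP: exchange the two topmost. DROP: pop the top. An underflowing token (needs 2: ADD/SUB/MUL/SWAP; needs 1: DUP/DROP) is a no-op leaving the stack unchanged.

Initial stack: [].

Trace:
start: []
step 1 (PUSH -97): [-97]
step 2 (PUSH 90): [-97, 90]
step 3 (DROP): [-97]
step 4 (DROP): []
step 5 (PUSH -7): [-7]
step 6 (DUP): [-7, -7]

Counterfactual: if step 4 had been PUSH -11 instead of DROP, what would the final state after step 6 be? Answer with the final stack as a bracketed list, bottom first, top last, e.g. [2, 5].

(re-executing from step 4 with the substitution; state before step 4: [-97])
step 4 (PUSH -11): [-97, -11]
step 5 (PUSH -7): [-97, -11, -7]
step 6 (DUP): [-97, -11, -7, -7]

[-97, -11, -7, -7]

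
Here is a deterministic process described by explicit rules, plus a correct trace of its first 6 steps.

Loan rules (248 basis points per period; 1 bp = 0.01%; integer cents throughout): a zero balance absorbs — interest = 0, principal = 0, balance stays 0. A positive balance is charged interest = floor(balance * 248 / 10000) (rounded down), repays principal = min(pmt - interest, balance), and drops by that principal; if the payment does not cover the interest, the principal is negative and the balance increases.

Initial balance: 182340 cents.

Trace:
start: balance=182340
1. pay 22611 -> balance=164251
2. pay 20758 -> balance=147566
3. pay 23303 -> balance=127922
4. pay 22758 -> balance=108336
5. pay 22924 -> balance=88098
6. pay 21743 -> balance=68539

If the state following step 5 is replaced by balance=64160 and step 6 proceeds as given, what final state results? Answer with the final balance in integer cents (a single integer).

44008

state after step 5 := balance=64160
6. pay 21743 -> balance=44008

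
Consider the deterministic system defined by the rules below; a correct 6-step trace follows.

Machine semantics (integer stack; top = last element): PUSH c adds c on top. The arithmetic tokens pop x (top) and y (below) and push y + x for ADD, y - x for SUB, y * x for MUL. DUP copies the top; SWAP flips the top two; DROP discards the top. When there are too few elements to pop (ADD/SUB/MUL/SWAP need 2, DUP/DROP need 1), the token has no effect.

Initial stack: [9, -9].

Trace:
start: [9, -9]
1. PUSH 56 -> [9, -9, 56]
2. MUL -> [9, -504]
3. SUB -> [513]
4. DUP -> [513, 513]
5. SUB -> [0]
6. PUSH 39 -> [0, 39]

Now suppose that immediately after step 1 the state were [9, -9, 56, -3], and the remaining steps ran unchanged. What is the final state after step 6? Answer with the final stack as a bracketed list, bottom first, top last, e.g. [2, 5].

state after step 1 := [9, -9, 56, -3]
2. MUL -> [9, -9, -168]
3. SUB -> [9, 159]
4. DUP -> [9, 159, 159]
5. SUB -> [9, 0]
6. PUSH 39 -> [9, 0, 39]

[9, 0, 39]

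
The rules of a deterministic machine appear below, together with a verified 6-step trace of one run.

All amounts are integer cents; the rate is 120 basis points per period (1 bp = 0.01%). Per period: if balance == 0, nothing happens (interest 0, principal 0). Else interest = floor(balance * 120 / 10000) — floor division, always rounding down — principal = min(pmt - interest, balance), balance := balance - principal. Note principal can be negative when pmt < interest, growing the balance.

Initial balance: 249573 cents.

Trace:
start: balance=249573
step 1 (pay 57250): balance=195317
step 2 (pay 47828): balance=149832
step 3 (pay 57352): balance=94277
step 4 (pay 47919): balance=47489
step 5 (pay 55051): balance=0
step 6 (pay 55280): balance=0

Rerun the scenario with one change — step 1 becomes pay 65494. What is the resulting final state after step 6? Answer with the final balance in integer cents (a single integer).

0

(re-executing from step 1 with the substitution; state before step 1: balance=249573)
step 1 (pay 65494): balance=187073
step 2 (pay 47828): balance=141489
step 3 (pay 57352): balance=85834
step 4 (pay 47919): balance=38945
step 5 (pay 55051): balance=0
step 6 (pay 55280): balance=0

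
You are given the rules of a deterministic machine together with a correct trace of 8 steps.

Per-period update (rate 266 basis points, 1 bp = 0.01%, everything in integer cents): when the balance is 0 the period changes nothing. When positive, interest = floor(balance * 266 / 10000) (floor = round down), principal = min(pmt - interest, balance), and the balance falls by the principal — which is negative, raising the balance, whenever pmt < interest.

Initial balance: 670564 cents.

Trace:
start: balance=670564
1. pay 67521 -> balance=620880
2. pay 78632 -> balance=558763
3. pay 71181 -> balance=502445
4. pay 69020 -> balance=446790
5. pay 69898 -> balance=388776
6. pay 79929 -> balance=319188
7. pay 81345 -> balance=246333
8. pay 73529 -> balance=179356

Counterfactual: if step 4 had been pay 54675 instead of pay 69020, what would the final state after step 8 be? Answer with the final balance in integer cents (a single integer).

195290

(re-executing from step 4 with the substitution; state before step 4: balance=502445)
4. pay 54675 -> balance=461135
5. pay 69898 -> balance=403503
6. pay 79929 -> balance=334307
7. pay 81345 -> balance=261854
8. pay 73529 -> balance=195290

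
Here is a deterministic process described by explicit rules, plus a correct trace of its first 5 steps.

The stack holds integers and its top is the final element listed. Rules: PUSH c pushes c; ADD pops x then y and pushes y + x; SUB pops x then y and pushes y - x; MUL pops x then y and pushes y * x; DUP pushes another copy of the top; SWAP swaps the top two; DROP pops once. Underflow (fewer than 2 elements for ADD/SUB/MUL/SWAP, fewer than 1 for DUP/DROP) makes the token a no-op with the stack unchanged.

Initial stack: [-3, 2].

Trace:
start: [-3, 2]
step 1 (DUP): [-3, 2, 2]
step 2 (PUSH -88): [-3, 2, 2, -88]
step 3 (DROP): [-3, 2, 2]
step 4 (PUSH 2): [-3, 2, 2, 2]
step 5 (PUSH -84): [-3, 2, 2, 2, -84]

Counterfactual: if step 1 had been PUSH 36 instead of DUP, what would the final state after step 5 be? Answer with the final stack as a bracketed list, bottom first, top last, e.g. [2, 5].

(re-executing from step 1 with the substitution; state before step 1: [-3, 2])
step 1 (PUSH 36): [-3, 2, 36]
step 2 (PUSH -88): [-3, 2, 36, -88]
step 3 (DROP): [-3, 2, 36]
step 4 (PUSH 2): [-3, 2, 36, 2]
step 5 (PUSH -84): [-3, 2, 36, 2, -84]

[-3, 2, 36, 2, -84]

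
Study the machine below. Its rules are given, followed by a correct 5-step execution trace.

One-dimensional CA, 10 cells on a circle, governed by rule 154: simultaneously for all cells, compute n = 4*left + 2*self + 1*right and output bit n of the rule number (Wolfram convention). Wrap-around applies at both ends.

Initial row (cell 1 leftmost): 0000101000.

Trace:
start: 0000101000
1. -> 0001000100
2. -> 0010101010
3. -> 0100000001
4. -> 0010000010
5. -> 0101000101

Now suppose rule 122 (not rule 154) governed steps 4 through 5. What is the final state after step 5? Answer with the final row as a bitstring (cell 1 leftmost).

(re-executing steps 4..5 under rule 122; state before step 4: 0100000001)
4. -> 1010000010
5. -> 0101000101

0101000101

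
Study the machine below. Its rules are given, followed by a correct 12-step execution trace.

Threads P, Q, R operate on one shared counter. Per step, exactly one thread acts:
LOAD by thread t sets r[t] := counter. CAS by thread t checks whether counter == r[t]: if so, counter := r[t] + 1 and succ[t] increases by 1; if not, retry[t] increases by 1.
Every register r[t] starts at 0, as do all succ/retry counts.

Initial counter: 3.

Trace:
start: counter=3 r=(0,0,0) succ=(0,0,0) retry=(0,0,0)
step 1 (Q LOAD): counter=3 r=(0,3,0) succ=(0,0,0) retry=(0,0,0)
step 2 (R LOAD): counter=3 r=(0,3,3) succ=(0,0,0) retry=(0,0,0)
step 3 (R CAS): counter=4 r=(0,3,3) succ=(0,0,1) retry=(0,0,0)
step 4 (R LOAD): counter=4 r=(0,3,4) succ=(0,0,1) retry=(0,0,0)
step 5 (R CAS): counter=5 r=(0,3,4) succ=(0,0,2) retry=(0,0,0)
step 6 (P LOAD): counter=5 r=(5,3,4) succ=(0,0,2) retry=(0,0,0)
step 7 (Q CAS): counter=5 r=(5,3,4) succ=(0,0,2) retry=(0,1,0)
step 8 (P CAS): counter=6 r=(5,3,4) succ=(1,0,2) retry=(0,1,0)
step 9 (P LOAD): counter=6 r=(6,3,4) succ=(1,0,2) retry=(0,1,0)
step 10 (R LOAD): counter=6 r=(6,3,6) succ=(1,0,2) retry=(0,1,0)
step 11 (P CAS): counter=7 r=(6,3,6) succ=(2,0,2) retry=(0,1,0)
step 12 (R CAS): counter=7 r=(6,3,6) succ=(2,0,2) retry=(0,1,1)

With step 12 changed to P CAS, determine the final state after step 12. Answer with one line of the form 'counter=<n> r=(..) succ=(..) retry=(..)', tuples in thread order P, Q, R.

counter=7 r=(6,3,6) succ=(2,0,2) retry=(1,1,0)

(re-executing from step 12 with the substitution; state before step 12: counter=7 r=(6,3,6) succ=(2,0,2) retry=(0,1,0))
step 12 (P CAS): counter=7 r=(6,3,6) succ=(2,0,2) retry=(1,1,0)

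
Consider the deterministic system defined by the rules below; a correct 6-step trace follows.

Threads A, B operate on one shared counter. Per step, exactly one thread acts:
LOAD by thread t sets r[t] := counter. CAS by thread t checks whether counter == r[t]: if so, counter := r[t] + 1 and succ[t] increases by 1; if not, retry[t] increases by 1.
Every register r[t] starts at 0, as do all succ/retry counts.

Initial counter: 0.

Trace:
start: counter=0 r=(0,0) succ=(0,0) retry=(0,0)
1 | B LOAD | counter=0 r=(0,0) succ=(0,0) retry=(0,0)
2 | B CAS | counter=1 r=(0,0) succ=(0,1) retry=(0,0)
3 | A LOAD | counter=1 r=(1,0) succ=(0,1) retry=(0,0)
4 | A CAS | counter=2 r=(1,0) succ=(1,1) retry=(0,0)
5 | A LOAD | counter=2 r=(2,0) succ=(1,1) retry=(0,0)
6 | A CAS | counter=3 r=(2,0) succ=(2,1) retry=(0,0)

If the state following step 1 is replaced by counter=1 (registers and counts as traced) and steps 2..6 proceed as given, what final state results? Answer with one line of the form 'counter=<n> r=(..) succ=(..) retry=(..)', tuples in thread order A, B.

state after step 1 := counter=1 r=(0,0) succ=(0,0) retry=(0,0)
2 | B CAS | counter=1 r=(0,0) succ=(0,0) retry=(0,1)
3 | A LOAD | counter=1 r=(1,0) succ=(0,0) retry=(0,1)
4 | A CAS | counter=2 r=(1,0) succ=(1,0) retry=(0,1)
5 | A LOAD | counter=2 r=(2,0) succ=(1,0) retry=(0,1)
6 | A CAS | counter=3 r=(2,0) succ=(2,0) retry=(0,1)

counter=3 r=(2,0) succ=(2,0) retry=(0,1)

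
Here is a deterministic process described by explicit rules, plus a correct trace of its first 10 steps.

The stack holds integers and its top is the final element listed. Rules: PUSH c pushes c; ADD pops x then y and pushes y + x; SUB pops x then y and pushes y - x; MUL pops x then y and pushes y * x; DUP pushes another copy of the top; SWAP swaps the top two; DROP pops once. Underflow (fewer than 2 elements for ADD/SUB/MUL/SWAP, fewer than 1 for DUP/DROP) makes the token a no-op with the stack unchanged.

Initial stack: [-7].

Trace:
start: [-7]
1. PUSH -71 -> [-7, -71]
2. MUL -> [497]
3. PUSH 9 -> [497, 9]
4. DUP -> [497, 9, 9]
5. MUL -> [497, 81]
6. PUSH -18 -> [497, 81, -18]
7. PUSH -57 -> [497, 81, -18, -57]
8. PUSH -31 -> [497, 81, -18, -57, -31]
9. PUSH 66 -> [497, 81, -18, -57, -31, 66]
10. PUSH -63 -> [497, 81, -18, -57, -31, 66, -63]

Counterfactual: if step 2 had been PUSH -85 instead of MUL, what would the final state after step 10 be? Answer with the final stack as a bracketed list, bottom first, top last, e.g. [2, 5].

(re-executing from step 2 with the substitution; state before step 2: [-7, -71])
2. PUSH -85 -> [-7, -71, -85]
3. PUSH 9 -> [-7, -71, -85, 9]
4. DUP -> [-7, -71, -85, 9, 9]
5. MUL -> [-7, -71, -85, 81]
6. PUSH -18 -> [-7, -71, -85, 81, -18]
7. PUSH -57 -> [-7, -71, -85, 81, -18, -57]
8. PUSH -31 -> [-7, -71, -85, 81, -18, -57, -31]
9. PUSH 66 -> [-7, -71, -85, 81, -18, -57, -31, 66]
10. PUSH -63 -> [-7, -71, -85, 81, -18, -57, -31, 66, -63]

[-7, -71, -85, 81, -18, -57, -31, 66, -63]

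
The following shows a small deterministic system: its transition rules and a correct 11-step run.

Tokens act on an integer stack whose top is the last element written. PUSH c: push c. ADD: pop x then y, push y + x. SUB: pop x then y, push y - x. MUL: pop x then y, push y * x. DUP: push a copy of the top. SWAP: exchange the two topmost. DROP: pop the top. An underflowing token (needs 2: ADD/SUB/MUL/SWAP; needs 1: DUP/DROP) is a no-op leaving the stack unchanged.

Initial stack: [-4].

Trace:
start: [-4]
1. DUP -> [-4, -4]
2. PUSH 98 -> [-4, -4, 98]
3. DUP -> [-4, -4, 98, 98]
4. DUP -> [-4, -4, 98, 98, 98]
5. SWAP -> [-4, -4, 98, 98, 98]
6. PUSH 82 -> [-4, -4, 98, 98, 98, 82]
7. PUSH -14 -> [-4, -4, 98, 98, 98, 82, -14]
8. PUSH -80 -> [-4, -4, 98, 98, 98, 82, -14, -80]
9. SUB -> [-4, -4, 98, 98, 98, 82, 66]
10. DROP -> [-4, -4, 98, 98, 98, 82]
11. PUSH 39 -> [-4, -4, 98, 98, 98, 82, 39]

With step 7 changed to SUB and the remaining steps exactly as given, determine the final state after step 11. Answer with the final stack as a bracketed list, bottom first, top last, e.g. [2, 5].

(re-executing from step 7 with the substitution; state before step 7: [-4, -4, 98, 98, 98, 82])
7. SUB -> [-4, -4, 98, 98, 16]
8. PUSH -80 -> [-4, -4, 98, 98, 16, -80]
9. SUB -> [-4, -4, 98, 98, 96]
10. DROP -> [-4, -4, 98, 98]
11. PUSH 39 -> [-4, -4, 98, 98, 39]

[-4, -4, 98, 98, 39]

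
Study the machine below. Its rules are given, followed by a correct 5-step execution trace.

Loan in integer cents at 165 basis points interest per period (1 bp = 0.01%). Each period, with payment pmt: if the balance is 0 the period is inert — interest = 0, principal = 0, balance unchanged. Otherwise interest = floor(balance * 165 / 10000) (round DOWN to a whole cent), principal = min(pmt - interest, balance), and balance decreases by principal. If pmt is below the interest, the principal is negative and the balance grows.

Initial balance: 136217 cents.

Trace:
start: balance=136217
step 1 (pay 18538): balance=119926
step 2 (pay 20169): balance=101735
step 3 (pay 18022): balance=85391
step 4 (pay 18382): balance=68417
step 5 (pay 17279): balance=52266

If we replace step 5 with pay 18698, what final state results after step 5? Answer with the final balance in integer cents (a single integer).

(re-executing from step 5 with the substitution; state before step 5: balance=68417)
step 5 (pay 18698): balance=50847

50847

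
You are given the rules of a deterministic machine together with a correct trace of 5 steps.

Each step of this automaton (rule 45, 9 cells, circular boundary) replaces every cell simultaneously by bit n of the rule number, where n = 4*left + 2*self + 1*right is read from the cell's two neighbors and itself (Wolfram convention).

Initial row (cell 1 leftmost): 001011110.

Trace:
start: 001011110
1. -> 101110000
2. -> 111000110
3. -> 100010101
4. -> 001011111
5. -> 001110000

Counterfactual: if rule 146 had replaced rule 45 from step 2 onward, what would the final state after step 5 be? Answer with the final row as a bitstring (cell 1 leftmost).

(re-executing steps 2..5 under rule 146; state before step 2: 101110000)
2. -> 000101001
3. -> 101000110
4. -> 000101000
5. -> 001000100

001000100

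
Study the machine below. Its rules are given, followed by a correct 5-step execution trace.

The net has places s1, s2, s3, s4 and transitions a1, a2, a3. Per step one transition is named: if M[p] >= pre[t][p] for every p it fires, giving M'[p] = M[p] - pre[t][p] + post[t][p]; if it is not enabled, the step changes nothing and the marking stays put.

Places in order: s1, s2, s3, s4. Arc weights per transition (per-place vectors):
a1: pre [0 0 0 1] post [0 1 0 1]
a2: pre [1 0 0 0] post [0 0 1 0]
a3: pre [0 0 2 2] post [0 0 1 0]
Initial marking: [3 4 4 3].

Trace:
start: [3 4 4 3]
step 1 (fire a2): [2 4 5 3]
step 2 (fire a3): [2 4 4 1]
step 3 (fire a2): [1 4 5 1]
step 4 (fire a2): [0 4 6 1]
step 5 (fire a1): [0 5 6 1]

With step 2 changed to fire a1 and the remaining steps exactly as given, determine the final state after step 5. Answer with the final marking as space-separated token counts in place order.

(re-executing from step 2 with the substitution; state before step 2: [2 4 5 3])
step 2 (fire a1): [2 5 5 3]
step 3 (fire a2): [1 5 6 3]
step 4 (fire a2): [0 5 7 3]
step 5 (fire a1): [0 6 7 3]

0 6 7 3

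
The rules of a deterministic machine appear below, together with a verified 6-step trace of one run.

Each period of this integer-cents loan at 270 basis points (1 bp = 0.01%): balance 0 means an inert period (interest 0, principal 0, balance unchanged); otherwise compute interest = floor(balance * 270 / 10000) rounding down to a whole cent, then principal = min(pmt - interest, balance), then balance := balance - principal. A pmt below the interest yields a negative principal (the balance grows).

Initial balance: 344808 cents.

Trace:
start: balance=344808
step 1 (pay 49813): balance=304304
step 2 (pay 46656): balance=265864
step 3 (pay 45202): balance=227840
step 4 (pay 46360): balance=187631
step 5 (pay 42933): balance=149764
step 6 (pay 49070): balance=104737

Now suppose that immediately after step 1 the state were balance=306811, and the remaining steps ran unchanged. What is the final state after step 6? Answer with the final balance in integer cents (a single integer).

107600

state after step 1 := balance=306811
step 2 (pay 46656): balance=268438
step 3 (pay 45202): balance=230483
step 4 (pay 46360): balance=190346
step 5 (pay 42933): balance=152552
step 6 (pay 49070): balance=107600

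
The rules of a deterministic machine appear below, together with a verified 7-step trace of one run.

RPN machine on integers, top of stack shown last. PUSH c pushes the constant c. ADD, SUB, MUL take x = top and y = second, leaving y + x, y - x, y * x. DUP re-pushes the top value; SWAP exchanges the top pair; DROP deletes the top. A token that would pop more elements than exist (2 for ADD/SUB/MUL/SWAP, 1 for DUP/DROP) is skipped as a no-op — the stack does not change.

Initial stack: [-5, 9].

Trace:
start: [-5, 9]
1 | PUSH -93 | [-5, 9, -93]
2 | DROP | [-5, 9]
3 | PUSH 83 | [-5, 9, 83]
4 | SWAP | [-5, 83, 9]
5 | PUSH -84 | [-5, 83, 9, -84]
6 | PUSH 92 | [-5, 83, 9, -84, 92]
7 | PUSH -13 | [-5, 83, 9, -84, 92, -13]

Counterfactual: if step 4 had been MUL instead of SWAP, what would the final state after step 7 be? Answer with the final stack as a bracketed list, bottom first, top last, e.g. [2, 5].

(re-executing from step 4 with the substitution; state before step 4: [-5, 9, 83])
4 | MUL | [-5, 747]
5 | PUSH -84 | [-5, 747, -84]
6 | PUSH 92 | [-5, 747, -84, 92]
7 | PUSH -13 | [-5, 747, -84, 92, -13]

[-5, 747, -84, 92, -13]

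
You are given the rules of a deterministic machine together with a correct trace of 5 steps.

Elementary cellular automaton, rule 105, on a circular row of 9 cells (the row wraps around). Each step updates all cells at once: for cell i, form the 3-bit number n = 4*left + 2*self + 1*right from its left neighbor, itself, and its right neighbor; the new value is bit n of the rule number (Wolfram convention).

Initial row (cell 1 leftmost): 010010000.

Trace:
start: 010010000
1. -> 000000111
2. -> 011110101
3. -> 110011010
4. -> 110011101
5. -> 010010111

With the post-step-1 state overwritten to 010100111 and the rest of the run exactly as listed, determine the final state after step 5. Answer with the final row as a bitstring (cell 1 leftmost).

000111000

state after step 1 := 010100111
2. -> 101000101
3. -> 110010011
4. -> 010000010
5. -> 000111000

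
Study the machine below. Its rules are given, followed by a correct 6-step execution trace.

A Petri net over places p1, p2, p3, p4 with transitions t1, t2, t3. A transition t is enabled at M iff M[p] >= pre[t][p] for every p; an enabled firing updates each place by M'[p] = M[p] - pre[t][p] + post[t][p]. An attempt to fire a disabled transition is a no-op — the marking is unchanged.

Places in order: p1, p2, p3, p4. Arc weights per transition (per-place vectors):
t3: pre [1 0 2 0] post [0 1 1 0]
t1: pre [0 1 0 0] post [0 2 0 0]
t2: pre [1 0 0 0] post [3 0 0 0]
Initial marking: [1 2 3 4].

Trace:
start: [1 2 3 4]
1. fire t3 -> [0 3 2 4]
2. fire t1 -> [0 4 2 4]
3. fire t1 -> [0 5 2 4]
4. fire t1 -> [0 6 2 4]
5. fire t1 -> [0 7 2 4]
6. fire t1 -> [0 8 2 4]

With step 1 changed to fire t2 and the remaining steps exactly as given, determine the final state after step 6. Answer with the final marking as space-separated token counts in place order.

3 7 3 4

(re-executing from step 1 with the substitution; state before step 1: [1 2 3 4])
1. fire t2 -> [3 2 3 4]
2. fire t1 -> [3 3 3 4]
3. fire t1 -> [3 4 3 4]
4. fire t1 -> [3 5 3 4]
5. fire t1 -> [3 6 3 4]
6. fire t1 -> [3 7 3 4]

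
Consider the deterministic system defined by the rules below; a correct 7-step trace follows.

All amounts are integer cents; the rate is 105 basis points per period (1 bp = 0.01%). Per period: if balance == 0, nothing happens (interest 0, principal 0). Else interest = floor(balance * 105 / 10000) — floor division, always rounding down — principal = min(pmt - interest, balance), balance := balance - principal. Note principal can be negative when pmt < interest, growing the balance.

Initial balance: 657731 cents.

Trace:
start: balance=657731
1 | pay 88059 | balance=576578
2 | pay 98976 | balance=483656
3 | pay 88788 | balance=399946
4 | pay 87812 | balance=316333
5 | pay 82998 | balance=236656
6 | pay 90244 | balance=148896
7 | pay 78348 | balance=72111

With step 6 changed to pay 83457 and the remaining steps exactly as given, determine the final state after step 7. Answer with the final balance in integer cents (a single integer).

78969

(re-executing from step 6 with the substitution; state before step 6: balance=236656)
6 | pay 83457 | balance=155683
7 | pay 78348 | balance=78969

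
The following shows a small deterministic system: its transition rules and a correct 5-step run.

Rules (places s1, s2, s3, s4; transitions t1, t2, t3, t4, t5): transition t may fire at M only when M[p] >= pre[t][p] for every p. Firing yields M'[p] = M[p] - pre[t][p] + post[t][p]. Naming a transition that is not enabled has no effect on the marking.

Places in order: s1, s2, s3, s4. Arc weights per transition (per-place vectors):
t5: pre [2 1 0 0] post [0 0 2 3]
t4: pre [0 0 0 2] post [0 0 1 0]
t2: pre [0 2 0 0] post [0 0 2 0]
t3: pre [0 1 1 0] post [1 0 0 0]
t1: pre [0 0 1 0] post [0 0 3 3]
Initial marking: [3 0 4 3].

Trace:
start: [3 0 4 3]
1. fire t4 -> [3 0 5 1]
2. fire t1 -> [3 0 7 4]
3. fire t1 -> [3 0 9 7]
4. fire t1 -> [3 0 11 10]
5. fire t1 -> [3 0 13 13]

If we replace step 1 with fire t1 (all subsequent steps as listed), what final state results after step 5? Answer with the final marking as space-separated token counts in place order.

(re-executing from step 1 with the substitution; state before step 1: [3 0 4 3])
1. fire t1 -> [3 0 6 6]
2. fire t1 -> [3 0 8 9]
3. fire t1 -> [3 0 10 12]
4. fire t1 -> [3 0 12 15]
5. fire t1 -> [3 0 14 18]

3 0 14 18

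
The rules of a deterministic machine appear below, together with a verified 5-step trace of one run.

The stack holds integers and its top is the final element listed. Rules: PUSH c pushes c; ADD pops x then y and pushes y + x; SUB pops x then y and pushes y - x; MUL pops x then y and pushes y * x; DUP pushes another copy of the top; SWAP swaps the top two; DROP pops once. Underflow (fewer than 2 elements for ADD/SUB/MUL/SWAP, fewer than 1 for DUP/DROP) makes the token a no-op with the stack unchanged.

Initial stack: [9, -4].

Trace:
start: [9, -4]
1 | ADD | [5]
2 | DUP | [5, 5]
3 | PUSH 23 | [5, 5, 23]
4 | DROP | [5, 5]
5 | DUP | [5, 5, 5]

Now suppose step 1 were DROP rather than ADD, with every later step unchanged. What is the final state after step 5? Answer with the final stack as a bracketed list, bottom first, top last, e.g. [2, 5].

[9, 9, 9]

(re-executing from step 1 with the substitution; state before step 1: [9, -4])
1 | DROP | [9]
2 | DUP | [9, 9]
3 | PUSH 23 | [9, 9, 23]
4 | DROP | [9, 9]
5 | DUP | [9, 9, 9]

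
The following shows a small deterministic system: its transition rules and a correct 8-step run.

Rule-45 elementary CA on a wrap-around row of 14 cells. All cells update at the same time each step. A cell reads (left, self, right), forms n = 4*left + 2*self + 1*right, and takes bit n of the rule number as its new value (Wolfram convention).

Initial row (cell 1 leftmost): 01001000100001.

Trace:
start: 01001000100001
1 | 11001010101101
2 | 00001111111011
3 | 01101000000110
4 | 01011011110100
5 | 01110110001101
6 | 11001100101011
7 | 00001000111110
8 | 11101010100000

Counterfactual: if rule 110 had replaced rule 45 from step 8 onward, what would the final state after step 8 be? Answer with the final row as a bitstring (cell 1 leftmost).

00011001100010

(re-executing step 8 under rule 110; state before step 8: 00001000111110)
8 | 00011001100010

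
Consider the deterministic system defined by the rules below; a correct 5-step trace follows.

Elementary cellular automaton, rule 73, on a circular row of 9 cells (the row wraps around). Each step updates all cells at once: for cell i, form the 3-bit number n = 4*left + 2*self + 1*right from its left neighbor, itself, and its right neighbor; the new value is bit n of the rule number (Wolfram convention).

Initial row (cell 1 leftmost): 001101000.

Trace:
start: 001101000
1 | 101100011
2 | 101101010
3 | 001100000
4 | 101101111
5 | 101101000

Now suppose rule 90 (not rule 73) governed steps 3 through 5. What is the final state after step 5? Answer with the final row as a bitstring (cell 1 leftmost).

(re-executing steps 3..5 under rule 90; state before step 3: 101101010)
3 | 001100000
4 | 011110000
5 | 110011000

110011000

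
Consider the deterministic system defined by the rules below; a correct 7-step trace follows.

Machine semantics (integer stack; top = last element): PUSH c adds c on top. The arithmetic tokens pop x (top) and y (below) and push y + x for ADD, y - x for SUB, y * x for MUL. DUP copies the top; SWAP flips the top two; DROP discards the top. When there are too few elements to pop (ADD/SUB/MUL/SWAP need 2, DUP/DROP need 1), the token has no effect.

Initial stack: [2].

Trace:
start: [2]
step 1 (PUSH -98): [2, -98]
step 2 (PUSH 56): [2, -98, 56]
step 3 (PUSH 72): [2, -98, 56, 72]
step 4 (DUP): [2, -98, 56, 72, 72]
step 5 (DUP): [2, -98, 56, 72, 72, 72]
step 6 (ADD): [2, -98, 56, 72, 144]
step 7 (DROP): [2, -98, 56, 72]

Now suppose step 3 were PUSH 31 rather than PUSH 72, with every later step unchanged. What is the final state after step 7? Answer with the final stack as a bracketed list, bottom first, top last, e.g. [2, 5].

[2, -98, 56, 31]

(re-executing from step 3 with the substitution; state before step 3: [2, -98, 56])
step 3 (PUSH 31): [2, -98, 56, 31]
step 4 (DUP): [2, -98, 56, 31, 31]
step 5 (DUP): [2, -98, 56, 31, 31, 31]
step 6 (ADD): [2, -98, 56, 31, 62]
step 7 (DROP): [2, -98, 56, 31]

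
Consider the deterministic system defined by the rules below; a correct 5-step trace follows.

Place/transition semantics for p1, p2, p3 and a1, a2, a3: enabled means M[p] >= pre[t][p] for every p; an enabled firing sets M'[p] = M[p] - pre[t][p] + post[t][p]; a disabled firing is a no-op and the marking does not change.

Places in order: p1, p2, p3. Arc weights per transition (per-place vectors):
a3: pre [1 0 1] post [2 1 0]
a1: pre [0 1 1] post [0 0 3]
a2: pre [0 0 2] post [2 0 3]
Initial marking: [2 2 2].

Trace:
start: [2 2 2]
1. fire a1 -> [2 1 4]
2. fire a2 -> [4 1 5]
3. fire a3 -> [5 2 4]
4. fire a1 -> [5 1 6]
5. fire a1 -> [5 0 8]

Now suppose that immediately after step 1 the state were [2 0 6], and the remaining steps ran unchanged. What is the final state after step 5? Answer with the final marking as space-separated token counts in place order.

5 0 8

state after step 1 := [2 0 6]
2. fire a2 -> [4 0 7]
3. fire a3 -> [5 1 6]
4. fire a1 -> [5 0 8]
5. fire a1 -> [5 0 8]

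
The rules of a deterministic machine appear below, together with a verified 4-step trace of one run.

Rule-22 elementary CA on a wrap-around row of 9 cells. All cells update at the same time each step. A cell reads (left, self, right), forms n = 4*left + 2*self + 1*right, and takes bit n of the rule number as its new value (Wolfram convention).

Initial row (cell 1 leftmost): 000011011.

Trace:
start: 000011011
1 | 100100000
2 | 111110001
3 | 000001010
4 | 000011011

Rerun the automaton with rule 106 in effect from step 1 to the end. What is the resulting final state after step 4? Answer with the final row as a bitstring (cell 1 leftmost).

110100100

(re-executing steps 1..4 under rule 106; state before step 1: 000011011)
1 | 000111111
2 | 001100001
3 | 011100010
4 | 110100100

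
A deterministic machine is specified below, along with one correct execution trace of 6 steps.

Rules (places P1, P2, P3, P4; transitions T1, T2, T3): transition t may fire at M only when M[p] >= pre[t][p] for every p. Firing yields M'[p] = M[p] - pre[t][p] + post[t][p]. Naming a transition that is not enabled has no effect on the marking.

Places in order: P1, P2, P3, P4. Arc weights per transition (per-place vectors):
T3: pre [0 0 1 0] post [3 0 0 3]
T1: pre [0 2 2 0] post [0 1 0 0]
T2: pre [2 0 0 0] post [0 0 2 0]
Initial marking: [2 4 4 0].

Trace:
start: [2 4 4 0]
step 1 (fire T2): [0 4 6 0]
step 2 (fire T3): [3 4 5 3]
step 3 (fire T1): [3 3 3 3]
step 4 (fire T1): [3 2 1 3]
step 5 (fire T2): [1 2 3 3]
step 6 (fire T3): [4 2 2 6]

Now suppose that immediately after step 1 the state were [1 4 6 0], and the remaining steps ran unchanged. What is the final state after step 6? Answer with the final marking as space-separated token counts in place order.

state after step 1 := [1 4 6 0]
step 2 (fire T3): [4 4 5 3]
step 3 (fire T1): [4 3 3 3]
step 4 (fire T1): [4 2 1 3]
step 5 (fire T2): [2 2 3 3]
step 6 (fire T3): [5 2 2 6]

5 2 2 6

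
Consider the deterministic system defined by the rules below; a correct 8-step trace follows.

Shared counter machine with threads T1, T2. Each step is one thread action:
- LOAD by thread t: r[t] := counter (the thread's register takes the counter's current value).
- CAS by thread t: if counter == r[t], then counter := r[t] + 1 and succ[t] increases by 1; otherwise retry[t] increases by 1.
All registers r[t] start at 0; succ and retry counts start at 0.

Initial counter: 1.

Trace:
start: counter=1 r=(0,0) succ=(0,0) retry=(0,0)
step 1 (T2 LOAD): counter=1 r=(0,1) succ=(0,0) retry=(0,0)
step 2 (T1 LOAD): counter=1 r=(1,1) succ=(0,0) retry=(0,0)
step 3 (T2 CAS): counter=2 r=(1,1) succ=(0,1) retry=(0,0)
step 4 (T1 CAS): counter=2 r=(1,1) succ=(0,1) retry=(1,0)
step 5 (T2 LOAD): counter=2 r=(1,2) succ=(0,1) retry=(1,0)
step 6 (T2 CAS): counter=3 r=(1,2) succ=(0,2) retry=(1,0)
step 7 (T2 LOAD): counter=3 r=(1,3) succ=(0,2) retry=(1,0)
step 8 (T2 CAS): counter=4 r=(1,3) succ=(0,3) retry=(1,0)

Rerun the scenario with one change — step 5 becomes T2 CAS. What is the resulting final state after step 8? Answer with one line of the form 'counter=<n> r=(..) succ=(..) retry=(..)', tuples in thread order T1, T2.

(re-executing from step 5 with the substitution; state before step 5: counter=2 r=(1,1) succ=(0,1) retry=(1,0))
step 5 (T2 CAS): counter=2 r=(1,1) succ=(0,1) retry=(1,1)
step 6 (T2 CAS): counter=2 r=(1,1) succ=(0,1) retry=(1,2)
step 7 (T2 LOAD): counter=2 r=(1,2) succ=(0,1) retry=(1,2)
step 8 (T2 CAS): counter=3 r=(1,2) succ=(0,2) retry=(1,2)

counter=3 r=(1,2) succ=(0,2) retry=(1,2)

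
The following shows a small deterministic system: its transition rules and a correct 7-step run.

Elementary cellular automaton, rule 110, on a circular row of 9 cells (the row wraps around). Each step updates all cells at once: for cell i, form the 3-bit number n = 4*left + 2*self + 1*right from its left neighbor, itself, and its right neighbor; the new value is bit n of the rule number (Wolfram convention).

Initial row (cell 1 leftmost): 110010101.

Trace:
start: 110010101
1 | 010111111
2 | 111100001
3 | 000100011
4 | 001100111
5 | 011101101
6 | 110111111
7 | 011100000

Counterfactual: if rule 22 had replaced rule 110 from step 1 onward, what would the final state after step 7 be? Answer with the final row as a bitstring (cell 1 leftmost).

(re-executing steps 1..7 under rule 22; state before step 1: 110010101)
1 | 001110100
2 | 010000110
3 | 111001001
4 | 000111110
5 | 001000001
6 | 111100011
7 | 000010100

000010100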